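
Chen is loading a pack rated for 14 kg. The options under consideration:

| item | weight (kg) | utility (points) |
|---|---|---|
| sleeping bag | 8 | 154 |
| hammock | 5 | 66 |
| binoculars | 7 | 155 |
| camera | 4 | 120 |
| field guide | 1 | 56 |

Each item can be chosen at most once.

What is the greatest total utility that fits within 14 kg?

Binoculars + camera + field guide uses 12 of the 14 kg and totals 331.

331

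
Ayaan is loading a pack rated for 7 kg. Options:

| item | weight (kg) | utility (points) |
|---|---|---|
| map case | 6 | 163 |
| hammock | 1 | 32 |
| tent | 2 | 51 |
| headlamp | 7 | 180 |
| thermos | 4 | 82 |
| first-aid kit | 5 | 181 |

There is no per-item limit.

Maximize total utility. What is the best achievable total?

245

Ranking by ratio (utility/kg): first-aid kit 36.20, hammock 32.00, map case 27.17, headlamp 25.71.
Taking 2×hammock + first-aid kit: 7 kg used, 245 in utility.
That's the maximum — no swap from here does better than 245.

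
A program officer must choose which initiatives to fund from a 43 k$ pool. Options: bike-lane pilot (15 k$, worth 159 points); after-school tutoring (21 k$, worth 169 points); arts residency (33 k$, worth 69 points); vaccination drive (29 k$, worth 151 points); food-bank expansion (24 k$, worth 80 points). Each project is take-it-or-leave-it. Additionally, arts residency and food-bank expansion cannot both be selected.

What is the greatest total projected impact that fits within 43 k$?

328

Best packing: bike-lane pilot + after-school tutoring — 36 k$, 328 total.
Runner-up bike-lane pilot + food-bank expansion tops out at 239.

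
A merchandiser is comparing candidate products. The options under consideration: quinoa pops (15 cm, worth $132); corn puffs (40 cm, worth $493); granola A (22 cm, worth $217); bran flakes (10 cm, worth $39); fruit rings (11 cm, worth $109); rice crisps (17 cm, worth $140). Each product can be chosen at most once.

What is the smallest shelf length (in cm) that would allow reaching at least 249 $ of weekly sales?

Minimise cm subject to total weekly sales ≥ 249.
fruit rings + rice crisps: 249 weekly sales at 28 cm.
Any bundle with less than 28 cm falls short of 249.

28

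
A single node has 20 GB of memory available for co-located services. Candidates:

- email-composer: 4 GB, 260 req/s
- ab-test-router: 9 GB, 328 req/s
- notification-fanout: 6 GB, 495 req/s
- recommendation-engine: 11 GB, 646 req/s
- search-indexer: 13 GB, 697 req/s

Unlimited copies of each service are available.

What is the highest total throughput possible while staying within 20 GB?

Ranking by ratio (throughput/GB): notification-fanout 82.50, email-composer 65.00, recommendation-engine 58.73.
Filling by ratio: 3×notification-fanout for 1485, with 2 GB left unused.
Replace notification-fanout with 2×email-composer: the trade gains 25 net, giving 1510 at 20 GB.

1510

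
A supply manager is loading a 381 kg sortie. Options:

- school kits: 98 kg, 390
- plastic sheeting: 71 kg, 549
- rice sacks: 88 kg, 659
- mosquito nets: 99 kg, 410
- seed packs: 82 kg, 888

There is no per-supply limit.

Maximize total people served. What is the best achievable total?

Best packing: 4×seed packs — 328 kg, 3552 total.
The spare 53 kg is too small for any remaining supply, and no exchange beats 3552.

3552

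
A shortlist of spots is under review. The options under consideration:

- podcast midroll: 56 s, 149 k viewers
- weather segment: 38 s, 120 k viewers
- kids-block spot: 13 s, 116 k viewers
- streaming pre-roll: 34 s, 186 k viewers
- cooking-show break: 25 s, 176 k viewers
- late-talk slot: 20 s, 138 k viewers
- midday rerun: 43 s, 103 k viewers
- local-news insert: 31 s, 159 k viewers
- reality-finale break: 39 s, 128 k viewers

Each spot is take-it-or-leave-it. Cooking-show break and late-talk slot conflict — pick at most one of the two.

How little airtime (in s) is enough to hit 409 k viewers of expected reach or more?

Minimise s subject to total expected reach ≥ 409.
Taking kids-block spot + late-talk slot + local-news insert gives 413 (≥ 409) for 64 s.
No combination under 64 s hits 409.

64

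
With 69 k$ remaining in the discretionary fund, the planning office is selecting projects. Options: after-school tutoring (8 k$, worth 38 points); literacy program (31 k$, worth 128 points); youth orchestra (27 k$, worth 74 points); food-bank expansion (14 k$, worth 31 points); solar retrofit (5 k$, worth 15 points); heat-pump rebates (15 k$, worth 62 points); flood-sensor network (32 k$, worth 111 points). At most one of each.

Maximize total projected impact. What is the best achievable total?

Filling by ratio: after-school tutoring + literacy program + solar retrofit + heat-pump rebates for 243, with 10 k$ left unused.
Dropping solar retrofit frees 5 k$; slotting in food-bank expansion (14 k$) lifts the total to 259 at 68 k$.
Runner-up literacy program + solar retrofit + flood-sensor network tops out at 254.

259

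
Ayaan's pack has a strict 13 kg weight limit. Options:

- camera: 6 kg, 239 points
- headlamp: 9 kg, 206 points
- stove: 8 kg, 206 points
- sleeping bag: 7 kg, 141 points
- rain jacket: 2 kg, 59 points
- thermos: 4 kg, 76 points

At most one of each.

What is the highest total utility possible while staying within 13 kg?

380

A density-first pass picks camera + rain jacket + thermos — 374 at 12 kg.
Replace rain jacket and thermos with sleeping bag: the trade gains 6 net, giving 380 at 13 kg.
No other feasible combination exceeds 380.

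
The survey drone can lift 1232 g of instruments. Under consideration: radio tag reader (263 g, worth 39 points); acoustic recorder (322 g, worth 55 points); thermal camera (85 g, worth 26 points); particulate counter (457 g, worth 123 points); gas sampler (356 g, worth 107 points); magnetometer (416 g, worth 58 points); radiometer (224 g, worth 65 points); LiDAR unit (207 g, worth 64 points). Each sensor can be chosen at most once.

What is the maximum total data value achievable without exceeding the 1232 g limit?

321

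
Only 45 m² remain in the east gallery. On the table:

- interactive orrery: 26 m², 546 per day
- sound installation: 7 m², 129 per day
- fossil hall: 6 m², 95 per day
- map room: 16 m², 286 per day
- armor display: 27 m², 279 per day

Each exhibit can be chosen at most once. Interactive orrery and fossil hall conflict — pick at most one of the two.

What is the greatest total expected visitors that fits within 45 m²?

832

Density check — interactive orrery 21.00, sound installation 18.43, map room 17.88, fossil hall 15.83 are the best per m².
Best packing: interactive orrery + map room — 42 m², 832 total.
No other feasible combination exceeds 832.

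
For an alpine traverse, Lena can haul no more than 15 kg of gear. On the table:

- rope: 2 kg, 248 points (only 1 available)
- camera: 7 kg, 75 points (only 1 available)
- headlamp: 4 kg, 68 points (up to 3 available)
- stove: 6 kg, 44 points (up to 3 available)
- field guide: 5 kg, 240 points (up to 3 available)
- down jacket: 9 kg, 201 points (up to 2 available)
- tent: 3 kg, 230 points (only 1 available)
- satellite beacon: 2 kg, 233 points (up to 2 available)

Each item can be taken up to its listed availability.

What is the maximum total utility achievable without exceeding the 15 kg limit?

1184

By utility per kg: rope 124.00, satellite beacon 116.50, tent 76.67 lead.
Taking rope + field guide + tent + 2×satellite beacon: 14 kg used, 1184 in utility.
Every other selection either busts 15 kg or exceeds an availability limit or fails to beat 1184.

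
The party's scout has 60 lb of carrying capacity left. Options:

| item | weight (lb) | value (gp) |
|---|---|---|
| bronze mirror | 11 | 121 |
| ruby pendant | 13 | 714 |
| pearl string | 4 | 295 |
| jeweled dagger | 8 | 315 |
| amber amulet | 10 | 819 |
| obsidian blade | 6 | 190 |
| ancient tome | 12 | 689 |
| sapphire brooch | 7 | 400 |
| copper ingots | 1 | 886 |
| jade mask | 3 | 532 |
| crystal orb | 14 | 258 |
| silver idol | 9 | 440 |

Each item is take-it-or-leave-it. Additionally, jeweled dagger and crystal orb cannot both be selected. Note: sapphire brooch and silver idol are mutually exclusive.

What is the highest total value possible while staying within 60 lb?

4690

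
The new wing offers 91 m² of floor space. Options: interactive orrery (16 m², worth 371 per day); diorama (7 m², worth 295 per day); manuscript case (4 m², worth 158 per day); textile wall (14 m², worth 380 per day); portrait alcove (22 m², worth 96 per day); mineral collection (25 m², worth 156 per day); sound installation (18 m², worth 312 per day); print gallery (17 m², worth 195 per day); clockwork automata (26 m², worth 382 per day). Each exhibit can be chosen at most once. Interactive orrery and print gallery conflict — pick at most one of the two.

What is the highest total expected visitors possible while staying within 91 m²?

1898

Interactive orrery + diorama + manuscript case + textile wall + sound installation + clockwork automata uses 85 of the 91 m² and totals 1898.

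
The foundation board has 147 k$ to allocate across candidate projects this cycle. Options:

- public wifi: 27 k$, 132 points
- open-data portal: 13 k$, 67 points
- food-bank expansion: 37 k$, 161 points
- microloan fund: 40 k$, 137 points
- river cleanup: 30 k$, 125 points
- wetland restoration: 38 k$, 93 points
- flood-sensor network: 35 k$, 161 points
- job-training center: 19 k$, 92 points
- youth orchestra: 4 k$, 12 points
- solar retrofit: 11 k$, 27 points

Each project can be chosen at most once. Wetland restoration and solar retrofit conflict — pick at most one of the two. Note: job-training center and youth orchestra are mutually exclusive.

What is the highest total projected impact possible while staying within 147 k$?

Best packing: public wifi + open-data portal + food-bank expansion + river cleanup + flood-sensor network + youth orchestra — 146 k$, 658 total.
Runner-up public wifi + open-data portal + food-bank expansion + river cleanup + flood-sensor network tops out at 646.

658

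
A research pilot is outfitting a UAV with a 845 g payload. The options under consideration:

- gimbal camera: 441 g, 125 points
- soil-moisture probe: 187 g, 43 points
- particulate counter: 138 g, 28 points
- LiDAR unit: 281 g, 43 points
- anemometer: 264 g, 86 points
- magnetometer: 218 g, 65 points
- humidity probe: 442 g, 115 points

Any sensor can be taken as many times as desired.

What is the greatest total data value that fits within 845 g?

258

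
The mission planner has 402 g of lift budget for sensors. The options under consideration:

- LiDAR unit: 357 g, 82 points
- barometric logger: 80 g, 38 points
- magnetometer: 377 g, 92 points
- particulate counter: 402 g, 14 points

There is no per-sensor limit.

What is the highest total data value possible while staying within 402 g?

190

5×barometric logger uses 400 of the 402 g and totals 190.
Nothing else within 402 g beats 190.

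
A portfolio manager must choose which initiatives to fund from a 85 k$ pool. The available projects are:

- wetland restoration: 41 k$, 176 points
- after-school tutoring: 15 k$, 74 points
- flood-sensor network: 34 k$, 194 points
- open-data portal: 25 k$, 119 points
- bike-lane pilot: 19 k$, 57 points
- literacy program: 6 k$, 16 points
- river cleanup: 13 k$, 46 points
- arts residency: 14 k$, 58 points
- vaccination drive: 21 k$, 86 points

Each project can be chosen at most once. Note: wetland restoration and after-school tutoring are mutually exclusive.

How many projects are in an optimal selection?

Optimal total is 412.
For example after-school tutoring + flood-sensor network + arts residency + vaccination drive achieves it, using 84 k$.
Every optimal selection uses 4 projects.

4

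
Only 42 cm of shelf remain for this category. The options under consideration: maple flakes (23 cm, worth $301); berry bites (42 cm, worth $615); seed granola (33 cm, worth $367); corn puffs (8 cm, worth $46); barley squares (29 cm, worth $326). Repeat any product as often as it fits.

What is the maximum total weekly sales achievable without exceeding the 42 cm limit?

Taking berry bites: 42 cm used, 615 in weekly sales.

615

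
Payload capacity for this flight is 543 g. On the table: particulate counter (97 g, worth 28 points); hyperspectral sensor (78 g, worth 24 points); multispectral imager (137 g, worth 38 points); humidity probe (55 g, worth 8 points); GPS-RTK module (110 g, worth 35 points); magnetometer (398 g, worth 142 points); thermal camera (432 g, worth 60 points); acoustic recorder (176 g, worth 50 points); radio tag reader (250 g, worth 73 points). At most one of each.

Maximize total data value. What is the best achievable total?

180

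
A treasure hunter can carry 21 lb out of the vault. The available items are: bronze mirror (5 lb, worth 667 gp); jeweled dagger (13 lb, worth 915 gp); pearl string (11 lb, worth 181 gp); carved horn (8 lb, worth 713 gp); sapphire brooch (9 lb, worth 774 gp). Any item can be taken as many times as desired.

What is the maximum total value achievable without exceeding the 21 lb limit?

2668

The ratio ordering already packs tightly: 4×bronze mirror, 20 lb, 2668.
Every other selection either busts 21 lb or fails to beat 2668.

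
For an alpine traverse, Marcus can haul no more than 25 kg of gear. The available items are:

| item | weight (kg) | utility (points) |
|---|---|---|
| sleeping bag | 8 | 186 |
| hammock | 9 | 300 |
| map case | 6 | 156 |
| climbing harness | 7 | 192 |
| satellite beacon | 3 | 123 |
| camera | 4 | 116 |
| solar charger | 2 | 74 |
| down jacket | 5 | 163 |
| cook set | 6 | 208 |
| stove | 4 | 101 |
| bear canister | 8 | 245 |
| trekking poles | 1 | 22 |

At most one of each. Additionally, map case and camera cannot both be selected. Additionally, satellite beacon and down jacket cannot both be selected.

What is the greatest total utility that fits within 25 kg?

Density check — satellite beacon 41.00, solar charger 37.00, cook set 34.67 are the best per kg.
Best packing: hammock + satellite beacon + camera + solar charger + cook set + trekking poles — 25 kg, 843 total.

843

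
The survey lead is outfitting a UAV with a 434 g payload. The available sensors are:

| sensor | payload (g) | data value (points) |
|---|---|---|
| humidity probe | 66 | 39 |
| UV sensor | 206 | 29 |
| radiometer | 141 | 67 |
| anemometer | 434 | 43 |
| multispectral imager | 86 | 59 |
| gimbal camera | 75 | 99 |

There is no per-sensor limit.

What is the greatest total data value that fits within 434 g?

5×gimbal camera uses 375 of the 434 g and totals 495.
Every other selection either busts 434 g or fails to beat 495.

495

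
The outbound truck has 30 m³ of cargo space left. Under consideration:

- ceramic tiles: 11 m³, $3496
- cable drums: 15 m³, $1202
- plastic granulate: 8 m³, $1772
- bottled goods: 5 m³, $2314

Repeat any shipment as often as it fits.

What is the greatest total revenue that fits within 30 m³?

Best packing: 6×bottled goods — 30 m³, 13884 total.

13884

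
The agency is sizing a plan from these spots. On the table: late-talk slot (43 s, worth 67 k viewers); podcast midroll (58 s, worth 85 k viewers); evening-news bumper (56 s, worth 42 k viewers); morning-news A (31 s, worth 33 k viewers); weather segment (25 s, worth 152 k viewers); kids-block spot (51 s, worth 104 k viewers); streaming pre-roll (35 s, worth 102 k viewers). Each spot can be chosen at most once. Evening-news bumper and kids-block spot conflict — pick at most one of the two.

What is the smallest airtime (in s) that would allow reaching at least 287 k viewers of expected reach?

91

Minimise s subject to total expected reach ≥ 287.
morning-news A + weather segment + streaming pre-roll reaches 287 using 91 s.
Below 91 s the best achievable stays under 287.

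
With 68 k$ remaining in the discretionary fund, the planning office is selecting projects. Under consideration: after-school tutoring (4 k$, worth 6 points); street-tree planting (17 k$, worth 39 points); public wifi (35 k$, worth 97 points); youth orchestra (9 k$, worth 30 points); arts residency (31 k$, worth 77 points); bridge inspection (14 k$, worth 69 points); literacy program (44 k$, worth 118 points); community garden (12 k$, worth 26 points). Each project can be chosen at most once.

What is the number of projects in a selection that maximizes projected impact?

3

The maximum projected impact within 68 k$ is 217.
youth orchestra + bridge inspection + literacy program hits 217 at 67 k$.
Any selection reaching 217 contains exactly 3 projects.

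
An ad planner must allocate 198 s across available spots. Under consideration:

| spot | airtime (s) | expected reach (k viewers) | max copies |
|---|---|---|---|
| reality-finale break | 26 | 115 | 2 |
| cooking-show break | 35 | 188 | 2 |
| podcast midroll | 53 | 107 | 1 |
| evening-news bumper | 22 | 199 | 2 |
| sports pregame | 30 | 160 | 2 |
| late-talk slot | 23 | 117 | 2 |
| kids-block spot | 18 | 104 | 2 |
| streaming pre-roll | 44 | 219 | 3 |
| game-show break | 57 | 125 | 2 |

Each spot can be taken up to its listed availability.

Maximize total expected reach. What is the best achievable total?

The ratio heuristic lands on 2×cooking-show break + 2×evening-news bumper + sports pregame + 2×kids-block spot (1142) but leaves 18 s idle.
Dropping cooking-show break frees 35 s; slotting in sports pregame + late-talk slot (53 s) lifts the total to 1231 at 198 s.
Nothing else within 198 s beats 1231.

1231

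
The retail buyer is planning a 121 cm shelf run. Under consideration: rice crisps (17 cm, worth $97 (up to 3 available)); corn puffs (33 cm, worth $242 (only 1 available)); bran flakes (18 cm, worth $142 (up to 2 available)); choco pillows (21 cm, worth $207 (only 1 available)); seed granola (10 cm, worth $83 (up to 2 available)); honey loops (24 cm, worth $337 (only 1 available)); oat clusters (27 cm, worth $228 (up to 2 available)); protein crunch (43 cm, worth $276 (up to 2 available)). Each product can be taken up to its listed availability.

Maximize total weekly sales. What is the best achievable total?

Taking choco pillows + 2×seed granola + honey loops + 2×oat clusters: 119 cm used, 1166 in weekly sales.
Every other selection either busts 121 cm or exceeds an availability limit or fails to beat 1166.

1166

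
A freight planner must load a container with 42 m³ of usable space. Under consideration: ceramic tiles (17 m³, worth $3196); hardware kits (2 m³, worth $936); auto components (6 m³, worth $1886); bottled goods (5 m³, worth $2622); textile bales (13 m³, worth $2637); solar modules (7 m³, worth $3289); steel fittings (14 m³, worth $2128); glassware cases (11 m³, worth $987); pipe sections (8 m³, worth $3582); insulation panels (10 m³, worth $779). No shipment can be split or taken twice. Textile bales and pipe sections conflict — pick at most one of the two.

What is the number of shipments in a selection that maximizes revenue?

The maximum revenue within 42 m³ is 14443.
hardware kits + auto components + bottled goods + solar modules + steel fittings + pipe sections hits 14443 at 42 m³.
Any selection reaching 14443 contains exactly 6 shipments.

6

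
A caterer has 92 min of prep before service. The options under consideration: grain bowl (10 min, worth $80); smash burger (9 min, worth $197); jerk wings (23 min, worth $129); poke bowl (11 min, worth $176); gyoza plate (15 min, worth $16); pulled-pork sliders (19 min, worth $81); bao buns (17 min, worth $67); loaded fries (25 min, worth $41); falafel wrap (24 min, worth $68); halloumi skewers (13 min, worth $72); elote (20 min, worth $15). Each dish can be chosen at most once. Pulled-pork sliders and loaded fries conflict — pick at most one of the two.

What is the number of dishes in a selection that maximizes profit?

Best achievable profit is 735.
For example grain bowl + smash burger + jerk wings + poke bowl + pulled-pork sliders + halloumi skewers achieves it, using 85 min.
Every optimal selection uses 6 dishes.

6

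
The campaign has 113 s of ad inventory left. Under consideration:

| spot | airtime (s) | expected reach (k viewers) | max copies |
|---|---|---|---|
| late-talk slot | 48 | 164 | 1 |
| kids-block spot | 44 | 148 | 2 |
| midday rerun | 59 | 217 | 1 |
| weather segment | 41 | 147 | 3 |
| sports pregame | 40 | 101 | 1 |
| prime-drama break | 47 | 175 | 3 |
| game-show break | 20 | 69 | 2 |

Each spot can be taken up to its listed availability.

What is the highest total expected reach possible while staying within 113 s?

392

Filling by ratio: 2×prime-drama break for 350, with 19 s left unused.
Dropping prime-drama break frees 47 s; slotting in kids-block spot + game-show break (64 s) lifts the total to 392 at 111 s.
The spare 2 s is too small for any remaining spot, and no exchange beats 392.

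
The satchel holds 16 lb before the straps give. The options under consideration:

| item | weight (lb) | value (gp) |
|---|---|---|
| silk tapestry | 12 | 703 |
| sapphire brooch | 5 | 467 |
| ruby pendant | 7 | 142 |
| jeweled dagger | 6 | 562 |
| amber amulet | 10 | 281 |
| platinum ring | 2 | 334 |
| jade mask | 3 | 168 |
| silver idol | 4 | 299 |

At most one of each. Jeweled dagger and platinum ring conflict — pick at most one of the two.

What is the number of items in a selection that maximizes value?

Best achievable value is 1328.
For example sapphire brooch + jeweled dagger + silver idol achieves it, using 15 lb.
Any selection reaching 1328 contains exactly 3 items.

3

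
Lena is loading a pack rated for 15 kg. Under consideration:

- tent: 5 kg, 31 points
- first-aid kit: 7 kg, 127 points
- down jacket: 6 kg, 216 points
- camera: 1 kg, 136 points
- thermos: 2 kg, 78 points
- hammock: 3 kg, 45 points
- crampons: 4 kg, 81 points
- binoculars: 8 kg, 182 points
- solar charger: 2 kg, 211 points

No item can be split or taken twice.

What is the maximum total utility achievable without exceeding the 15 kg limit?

722

Best packing: down jacket + camera + thermos + crampons + solar charger — 15 kg, 722 total.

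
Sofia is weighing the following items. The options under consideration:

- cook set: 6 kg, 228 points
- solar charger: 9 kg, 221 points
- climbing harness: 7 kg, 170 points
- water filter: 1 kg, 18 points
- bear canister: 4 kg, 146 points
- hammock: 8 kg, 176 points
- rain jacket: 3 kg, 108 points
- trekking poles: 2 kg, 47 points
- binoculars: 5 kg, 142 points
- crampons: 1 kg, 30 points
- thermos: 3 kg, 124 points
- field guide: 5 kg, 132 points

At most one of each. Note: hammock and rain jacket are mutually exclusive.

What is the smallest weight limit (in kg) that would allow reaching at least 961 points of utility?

30

Need the lightest bundle worth ≥ 961.
cook set + solar charger + bear canister + rain jacket + binoculars + thermos reaches 969 using 30 kg.
Any bundle with less than 30 kg falls short of 961.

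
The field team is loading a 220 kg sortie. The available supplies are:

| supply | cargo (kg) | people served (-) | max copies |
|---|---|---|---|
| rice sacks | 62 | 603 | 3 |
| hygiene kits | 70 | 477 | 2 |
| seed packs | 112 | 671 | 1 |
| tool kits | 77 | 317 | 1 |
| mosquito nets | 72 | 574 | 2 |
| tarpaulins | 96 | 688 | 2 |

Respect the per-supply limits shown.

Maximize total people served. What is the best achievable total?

Greedy by ratio would take 3×rice sacks: 186 kg used, total 1809.
Dropping rice sacks frees 62 kg; slotting in tarpaulins (96 kg) lifts the total to 1894 at 220 kg.
That's the maximum — no swap from here does better than 1894.

1894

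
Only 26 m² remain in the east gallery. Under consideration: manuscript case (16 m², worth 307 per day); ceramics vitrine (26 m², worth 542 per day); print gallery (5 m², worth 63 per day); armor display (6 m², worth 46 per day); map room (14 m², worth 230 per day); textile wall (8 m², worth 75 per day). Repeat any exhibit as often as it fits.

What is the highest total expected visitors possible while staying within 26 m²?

542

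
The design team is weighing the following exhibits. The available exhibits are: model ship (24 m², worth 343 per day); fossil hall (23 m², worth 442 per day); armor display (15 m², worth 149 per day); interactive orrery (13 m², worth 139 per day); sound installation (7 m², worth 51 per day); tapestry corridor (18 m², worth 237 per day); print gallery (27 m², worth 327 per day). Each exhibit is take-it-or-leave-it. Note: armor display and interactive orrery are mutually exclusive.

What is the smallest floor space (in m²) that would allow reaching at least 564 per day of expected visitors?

36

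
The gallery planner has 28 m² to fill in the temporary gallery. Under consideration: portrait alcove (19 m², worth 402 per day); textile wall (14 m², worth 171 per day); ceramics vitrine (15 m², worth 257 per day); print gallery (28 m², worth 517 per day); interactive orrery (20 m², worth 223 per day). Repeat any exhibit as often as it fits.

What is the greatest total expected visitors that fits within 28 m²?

517

A density-first pass picks portrait alcove — 402 at 19 m².
The 19 m² tied up in portrait alcove is better spent on print gallery — total rises to 517 (28 m²).
No other feasible combination exceeds 517.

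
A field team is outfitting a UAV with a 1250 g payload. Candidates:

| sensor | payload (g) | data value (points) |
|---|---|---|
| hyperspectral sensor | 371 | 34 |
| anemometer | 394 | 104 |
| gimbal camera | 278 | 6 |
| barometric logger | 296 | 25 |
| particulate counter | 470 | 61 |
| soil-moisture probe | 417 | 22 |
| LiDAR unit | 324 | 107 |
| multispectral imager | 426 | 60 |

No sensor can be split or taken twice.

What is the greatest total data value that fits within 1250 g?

Taking the top-ratio sensors first gives anemometer + LiDAR unit + multispectral imager for 271 (1144 g).
Dropping multispectral imager frees 426 g; slotting in particulate counter (470 g) lifts the total to 272 at 1188 g.

272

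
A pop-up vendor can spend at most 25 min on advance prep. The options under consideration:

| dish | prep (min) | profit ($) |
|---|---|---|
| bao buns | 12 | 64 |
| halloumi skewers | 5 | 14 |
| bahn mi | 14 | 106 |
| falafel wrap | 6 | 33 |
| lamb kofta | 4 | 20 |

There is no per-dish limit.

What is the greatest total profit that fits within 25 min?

The ratio ordering already packs tightly: bahn mi + falafel wrap + lamb kofta, 24 min, 159.

159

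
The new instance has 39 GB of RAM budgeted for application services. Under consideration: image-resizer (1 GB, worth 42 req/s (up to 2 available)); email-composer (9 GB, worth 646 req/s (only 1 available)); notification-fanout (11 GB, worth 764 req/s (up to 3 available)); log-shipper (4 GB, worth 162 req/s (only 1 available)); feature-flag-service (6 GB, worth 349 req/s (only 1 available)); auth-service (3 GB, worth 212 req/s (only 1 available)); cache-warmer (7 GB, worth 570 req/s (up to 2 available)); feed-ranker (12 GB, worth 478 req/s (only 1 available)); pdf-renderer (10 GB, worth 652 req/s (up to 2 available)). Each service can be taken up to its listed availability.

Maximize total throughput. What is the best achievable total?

Greedy by ratio would take 2×image-resizer + email-composer + notification-fanout + auth-service + 2×cache-warmer: 39 GB used, total 2846.
Dropping 2×image-resizer and email-composer frees 11 GB; slotting in notification-fanout (11 GB) lifts the total to 2880 at 39 GB.
Every other selection either busts 39 GB or exceeds an availability limit or fails to beat 2880.

2880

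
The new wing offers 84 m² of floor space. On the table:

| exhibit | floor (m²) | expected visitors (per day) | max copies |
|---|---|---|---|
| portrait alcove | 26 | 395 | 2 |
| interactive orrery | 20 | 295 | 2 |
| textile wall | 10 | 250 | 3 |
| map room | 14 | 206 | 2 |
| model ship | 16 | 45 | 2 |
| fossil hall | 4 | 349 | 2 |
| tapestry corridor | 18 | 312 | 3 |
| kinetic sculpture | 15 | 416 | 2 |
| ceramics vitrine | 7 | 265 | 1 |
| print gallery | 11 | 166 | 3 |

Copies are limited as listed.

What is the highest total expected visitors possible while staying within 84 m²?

Taking the top-ratio exhibits first gives 3×textile wall + 2×fossil hall + 2×kinetic sculpture + ceramics vitrine for 2545 (75 m²).
The 10 m² tied up in textile wall is better spent on tapestry corridor — total rises to 2607 (83 m²).
No other feasible combination exceeds 2607.

2607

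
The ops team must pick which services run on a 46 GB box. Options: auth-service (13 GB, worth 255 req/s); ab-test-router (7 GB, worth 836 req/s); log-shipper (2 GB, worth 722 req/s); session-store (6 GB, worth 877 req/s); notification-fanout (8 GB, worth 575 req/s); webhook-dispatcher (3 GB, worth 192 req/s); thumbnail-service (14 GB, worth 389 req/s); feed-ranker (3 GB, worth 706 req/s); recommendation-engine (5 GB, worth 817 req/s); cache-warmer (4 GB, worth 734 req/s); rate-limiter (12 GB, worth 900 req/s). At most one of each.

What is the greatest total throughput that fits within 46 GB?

5784

Taking ab-test-router + log-shipper + session-store + webhook-dispatcher + feed-ranker + recommendation-engine + cache-warmer + rate-limiter: 42 GB used, 5784 in throughput.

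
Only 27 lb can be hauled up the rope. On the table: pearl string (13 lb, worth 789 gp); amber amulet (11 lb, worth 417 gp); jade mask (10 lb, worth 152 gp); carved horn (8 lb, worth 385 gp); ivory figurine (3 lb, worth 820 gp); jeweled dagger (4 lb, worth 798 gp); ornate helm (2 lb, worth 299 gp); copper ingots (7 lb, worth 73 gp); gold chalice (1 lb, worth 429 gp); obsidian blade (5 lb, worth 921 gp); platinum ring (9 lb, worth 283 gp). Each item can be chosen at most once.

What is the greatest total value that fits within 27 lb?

The ratio heuristic lands on carved horn + ivory figurine + jeweled dagger + ornate helm + gold chalice + obsidian blade (3652) but leaves 4 lb idle.
Replace carved horn and ornate helm with pearl string: the trade gains 105 net, giving 3757 at 26 lb.

3757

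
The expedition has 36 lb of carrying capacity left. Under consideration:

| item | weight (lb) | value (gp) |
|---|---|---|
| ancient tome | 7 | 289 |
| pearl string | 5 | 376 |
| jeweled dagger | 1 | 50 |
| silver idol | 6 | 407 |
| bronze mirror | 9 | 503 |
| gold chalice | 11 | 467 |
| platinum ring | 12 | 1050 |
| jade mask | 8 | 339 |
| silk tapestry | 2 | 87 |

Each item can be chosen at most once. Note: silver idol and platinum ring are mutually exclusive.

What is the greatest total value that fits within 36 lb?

Ancient tome + pearl string + jeweled dagger + bronze mirror + platinum ring + silk tapestry uses 36 of the 36 lb and totals 2355.
Nothing else feasible within 36 lb beats 2355.

2355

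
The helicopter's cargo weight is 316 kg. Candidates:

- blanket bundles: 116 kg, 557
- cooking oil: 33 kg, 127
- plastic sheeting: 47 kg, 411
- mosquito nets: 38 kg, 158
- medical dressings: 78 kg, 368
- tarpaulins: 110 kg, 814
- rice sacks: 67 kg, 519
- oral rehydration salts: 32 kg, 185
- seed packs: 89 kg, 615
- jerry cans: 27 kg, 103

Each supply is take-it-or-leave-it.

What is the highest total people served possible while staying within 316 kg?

2359

Taking plastic sheeting + tarpaulins + rice sacks + seed packs: 313 kg used, 2359 in people served.
The closest alternative, plastic sheeting + mosquito nets + tarpaulins + oral rehydration salts + seed packs, reaches only 2183.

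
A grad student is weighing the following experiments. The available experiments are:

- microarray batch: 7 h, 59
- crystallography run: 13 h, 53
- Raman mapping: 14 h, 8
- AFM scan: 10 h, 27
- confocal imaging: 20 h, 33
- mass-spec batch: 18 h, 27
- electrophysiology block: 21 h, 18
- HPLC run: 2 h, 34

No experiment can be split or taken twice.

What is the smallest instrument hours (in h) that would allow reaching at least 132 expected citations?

22

Minimise h subject to total expected citations ≥ 132.
microarray batch + crystallography run + HPLC run reaches 146 using 22 h.
No combination under 22 h hits 132.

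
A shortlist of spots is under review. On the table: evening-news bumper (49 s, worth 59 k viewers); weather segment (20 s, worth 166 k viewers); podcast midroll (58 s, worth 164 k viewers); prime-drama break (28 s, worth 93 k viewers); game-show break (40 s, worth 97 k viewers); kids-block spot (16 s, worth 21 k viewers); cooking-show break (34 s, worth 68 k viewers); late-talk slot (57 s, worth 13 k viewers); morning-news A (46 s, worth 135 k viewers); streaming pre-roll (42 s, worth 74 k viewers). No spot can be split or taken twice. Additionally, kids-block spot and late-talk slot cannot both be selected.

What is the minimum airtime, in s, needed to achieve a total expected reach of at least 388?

94

Need the lightest bundle worth ≥ 388.
Taking weather segment + prime-drama break + morning-news A gives 394 (≥ 388) for 94 s.
Below 94 s the best achievable stays under 388.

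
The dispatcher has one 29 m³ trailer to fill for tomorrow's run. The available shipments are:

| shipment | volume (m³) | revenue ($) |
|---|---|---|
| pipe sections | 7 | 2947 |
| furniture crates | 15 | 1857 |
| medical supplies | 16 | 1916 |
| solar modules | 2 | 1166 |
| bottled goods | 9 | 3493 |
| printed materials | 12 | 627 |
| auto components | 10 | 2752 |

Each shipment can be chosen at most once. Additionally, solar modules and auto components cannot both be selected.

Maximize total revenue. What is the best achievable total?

Density check — solar modules 583.00, pipe sections 421.00, bottled goods 388.11 are the best per m³.
Best packing: pipe sections + bottled goods + auto components — 26 m³, 9192 total.
That's the maximum — no feasible swap from here does better than 9192.

9192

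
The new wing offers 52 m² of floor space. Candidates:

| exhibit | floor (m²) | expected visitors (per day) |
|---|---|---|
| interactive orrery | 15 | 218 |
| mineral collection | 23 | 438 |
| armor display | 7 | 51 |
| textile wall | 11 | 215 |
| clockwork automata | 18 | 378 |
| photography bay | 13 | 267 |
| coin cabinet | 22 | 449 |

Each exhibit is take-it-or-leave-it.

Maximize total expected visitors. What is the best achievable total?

The ratio heuristic lands on armor display + textile wall + clockwork automata + photography bay (911) but leaves 3 m² idle.
Dropping armor display and photography bay frees 20 m²; slotting in coin cabinet (22 m²) lifts the total to 1042 at 51 m².
The spare 1 m² is too small for any remaining exhibit, and no exchange beats 1042.

1042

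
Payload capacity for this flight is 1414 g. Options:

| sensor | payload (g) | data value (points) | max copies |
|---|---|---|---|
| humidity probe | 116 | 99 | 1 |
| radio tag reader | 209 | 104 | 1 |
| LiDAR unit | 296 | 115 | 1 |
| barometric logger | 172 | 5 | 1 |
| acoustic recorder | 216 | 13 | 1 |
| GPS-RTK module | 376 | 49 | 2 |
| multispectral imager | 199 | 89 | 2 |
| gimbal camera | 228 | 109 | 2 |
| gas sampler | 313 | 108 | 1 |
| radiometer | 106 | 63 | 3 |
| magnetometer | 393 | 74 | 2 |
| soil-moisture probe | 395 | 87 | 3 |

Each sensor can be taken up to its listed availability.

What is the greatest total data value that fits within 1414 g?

725

Density check — humidity probe 0.85, radiometer 0.59, radio tag reader 0.50 are the best per g.
The ratio heuristic lands on humidity probe + radio tag reader + multispectral imager + 2×gimbal camera + 3×radiometer (699) but leaves 116 g idle.
Replace multispectral imager with LiDAR unit: the trade gains 26 net, giving 725 at 1395 g.
That's the maximum — no swap from here does better than 725.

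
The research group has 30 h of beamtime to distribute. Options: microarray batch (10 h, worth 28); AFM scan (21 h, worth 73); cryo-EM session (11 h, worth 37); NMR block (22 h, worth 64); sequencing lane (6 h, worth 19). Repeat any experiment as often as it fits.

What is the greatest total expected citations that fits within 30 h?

95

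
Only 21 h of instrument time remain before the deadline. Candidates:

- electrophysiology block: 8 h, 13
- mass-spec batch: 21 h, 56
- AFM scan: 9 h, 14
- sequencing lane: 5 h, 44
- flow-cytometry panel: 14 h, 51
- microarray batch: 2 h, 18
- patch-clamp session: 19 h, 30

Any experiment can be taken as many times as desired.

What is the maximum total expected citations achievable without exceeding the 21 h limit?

188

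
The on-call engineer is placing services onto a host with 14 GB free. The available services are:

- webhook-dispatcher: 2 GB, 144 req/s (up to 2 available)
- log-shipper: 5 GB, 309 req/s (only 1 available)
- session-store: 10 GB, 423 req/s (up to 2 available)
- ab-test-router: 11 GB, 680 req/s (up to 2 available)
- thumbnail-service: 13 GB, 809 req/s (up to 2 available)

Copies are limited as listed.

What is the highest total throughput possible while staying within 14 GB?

824

The ratio heuristic lands on 2×webhook-dispatcher + log-shipper (597) but leaves 5 GB idle.
Replace webhook-dispatcher and log-shipper with ab-test-router: the trade gains 227 net, giving 824 at 13 GB.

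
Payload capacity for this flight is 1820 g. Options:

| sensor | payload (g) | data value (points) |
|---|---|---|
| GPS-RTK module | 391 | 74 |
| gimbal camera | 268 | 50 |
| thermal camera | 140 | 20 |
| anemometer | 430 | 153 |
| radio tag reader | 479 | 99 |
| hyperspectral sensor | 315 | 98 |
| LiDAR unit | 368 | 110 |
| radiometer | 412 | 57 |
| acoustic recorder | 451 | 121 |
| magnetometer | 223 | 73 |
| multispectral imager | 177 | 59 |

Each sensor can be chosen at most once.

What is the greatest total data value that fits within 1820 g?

555

Density check — anemometer 0.36, multispectral imager 0.33, magnetometer 0.33, hyperspectral sensor 0.31 are the best per g.
The ratio heuristic lands on gimbal camera + anemometer + hyperspectral sensor + LiDAR unit + magnetometer + multispectral imager (543) but leaves 39 g idle.
Dropping gimbal camera and multispectral imager frees 445 g; slotting in acoustic recorder (451 g) lifts the total to 555 at 1787 g.
No other feasible combination exceeds 555.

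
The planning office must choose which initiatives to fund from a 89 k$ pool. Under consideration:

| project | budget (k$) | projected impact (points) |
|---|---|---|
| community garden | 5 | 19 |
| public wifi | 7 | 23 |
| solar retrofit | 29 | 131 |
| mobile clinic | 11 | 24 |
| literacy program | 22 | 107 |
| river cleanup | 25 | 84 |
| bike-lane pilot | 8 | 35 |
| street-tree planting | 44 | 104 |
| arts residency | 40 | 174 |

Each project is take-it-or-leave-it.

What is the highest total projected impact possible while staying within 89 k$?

382

Greedy by ratio would take community garden + solar retrofit + literacy program + river cleanup + bike-lane pilot: 89 k$ used, total 376.
Replace literacy program and river cleanup with public wifi + arts residency: the trade gains 6 net, giving 382 at 89 k$.
The closest alternative, community garden + solar retrofit + literacy program + river cleanup + bike-lane pilot, reaches only 376.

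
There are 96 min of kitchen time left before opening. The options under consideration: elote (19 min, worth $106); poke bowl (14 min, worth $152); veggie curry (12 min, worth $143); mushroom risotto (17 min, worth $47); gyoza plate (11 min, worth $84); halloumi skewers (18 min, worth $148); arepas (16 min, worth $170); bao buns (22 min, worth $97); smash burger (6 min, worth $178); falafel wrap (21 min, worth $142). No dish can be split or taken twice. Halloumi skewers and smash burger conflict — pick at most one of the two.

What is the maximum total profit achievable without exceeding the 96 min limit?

891

Taking elote + poke bowl + veggie curry + arepas + smash burger + falafel wrap: 88 min used, 891 in profit.
No other feasible combination exceeds 891.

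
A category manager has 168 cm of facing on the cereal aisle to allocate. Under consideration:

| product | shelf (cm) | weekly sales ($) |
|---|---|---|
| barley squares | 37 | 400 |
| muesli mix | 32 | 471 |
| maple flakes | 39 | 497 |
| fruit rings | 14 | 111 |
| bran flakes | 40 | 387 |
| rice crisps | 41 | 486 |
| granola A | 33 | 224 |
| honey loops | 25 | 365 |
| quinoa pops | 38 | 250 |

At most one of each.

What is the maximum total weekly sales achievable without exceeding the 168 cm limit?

1965

Greedy by ratio would take muesli mix + maple flakes + fruit rings + rice crisps + honey loops: 151 cm used, total 1930.
The 25 cm tied up in honey loops is better spent on barley squares — total rises to 1965 (163 cm).
Next best is barley squares + muesli mix + maple flakes + granola A + honey loops at 1957 (166 cm) — short by 8.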